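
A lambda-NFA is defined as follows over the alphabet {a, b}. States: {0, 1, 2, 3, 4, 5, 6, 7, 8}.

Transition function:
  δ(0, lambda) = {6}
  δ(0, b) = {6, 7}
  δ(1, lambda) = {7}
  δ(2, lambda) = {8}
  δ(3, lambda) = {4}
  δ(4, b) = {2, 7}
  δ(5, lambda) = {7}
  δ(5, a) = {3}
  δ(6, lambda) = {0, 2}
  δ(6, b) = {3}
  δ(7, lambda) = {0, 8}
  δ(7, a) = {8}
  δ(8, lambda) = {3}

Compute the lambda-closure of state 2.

Start with {2}.
From 2 via lambda: add 8.
From 8 via lambda: add 3.
From 3 via lambda: add 4.
No new states can be added; the closed set is {2, 3, 4, 8}.

{2, 3, 4, 8}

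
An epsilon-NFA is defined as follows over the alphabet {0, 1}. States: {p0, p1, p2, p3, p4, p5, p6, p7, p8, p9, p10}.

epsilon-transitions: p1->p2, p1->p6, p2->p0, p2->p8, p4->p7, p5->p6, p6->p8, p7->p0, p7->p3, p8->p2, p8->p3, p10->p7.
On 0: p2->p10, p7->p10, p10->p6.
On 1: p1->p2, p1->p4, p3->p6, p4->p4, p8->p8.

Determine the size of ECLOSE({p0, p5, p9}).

Start with {p0, p5, p9}.
From p5 via epsilon: add p6.
From p6 via epsilon: add p8.
From p8 via epsilon: add p2, p3.
epsilon-closure = {p0, p2, p3, p5, p6, p8, p9}, which has 7 states.

7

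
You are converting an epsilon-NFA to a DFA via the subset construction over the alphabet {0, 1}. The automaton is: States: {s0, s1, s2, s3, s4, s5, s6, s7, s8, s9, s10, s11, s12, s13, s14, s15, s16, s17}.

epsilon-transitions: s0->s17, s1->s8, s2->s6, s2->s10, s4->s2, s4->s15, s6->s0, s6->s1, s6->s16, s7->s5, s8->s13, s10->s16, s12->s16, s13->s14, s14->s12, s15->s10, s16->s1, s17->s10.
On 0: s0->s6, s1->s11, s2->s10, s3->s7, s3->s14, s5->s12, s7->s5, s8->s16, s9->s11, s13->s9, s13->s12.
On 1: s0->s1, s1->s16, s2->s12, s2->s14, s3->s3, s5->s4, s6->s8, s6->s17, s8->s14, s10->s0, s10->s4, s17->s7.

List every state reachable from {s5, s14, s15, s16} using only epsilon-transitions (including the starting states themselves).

Start with {s5, s14, s15, s16}.
From s14 via epsilon: add s12.
From s15 via epsilon: add s10.
From s16 via epsilon: add s1.
From s1 via epsilon: add s8.
From s8 via epsilon: add s13.
No new states can be added; the closed set is {s1, s5, s8, s10, s12, s13, s14, s15, s16}.

{s1, s5, s8, s10, s12, s13, s14, s15, s16}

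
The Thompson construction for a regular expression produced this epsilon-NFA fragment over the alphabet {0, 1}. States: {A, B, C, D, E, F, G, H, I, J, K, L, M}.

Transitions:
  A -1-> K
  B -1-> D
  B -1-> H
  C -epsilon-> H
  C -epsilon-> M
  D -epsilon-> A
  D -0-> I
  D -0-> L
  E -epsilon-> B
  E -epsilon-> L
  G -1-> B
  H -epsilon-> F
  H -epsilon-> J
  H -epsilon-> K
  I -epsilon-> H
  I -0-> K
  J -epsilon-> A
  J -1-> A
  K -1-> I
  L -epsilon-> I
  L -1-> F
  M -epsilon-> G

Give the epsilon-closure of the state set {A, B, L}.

Start with {A, B, L}.
From L via epsilon: add I.
From I via epsilon: add H.
From H via epsilon: add F, J, K.
No new states can be added; the closed set is {A, B, F, H, I, J, K, L}.

{A, B, F, H, I, J, K, L}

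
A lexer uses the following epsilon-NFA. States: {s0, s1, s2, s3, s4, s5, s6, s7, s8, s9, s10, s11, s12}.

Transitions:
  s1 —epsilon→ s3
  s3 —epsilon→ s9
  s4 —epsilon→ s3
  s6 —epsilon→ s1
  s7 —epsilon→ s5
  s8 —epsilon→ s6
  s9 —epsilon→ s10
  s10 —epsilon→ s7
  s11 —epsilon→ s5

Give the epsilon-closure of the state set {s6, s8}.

Start with {s6, s8}.
From s6 via epsilon: add s1.
From s1 via epsilon: add s3.
From s3 via epsilon: add s9.
From s9 via epsilon: add s10.
From s10 via epsilon: add s7.
From s7 via epsilon: add s5.
No new states can be added; the closed set is {s1, s3, s5, s6, s7, s8, s9, s10}.

{s1, s3, s5, s6, s7, s8, s9, s10}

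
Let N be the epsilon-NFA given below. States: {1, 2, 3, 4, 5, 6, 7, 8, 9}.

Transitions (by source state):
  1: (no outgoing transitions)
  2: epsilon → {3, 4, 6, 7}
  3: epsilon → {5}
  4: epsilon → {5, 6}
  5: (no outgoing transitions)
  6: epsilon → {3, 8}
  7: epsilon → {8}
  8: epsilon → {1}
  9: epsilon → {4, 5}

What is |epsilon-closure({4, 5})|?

6

Start with {4, 5}.
From 4 via epsilon: add 6.
From 6 via epsilon: add 3, 8.
From 8 via epsilon: add 1.
epsilon-closure = {1, 3, 4, 5, 6, 8}, which has 6 states.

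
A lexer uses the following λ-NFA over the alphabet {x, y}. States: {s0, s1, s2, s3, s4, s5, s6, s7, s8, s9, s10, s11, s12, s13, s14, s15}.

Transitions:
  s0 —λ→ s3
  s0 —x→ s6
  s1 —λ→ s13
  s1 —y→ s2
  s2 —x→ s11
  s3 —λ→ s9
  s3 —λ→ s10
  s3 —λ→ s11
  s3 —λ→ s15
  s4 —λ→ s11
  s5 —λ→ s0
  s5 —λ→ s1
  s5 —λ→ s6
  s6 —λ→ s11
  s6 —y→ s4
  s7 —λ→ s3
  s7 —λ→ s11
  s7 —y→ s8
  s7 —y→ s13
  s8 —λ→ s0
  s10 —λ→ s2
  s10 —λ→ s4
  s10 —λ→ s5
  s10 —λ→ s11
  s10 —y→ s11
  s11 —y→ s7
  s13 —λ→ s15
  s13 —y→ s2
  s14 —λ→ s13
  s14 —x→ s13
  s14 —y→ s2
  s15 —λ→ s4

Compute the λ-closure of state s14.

Start with {s14}.
From s14 via λ: add s13.
From s13 via λ: add s15.
From s15 via λ: add s4.
From s4 via λ: add s11.
No new states can be added; the closed set is {s4, s11, s13, s14, s15}.

{s4, s11, s13, s14, s15}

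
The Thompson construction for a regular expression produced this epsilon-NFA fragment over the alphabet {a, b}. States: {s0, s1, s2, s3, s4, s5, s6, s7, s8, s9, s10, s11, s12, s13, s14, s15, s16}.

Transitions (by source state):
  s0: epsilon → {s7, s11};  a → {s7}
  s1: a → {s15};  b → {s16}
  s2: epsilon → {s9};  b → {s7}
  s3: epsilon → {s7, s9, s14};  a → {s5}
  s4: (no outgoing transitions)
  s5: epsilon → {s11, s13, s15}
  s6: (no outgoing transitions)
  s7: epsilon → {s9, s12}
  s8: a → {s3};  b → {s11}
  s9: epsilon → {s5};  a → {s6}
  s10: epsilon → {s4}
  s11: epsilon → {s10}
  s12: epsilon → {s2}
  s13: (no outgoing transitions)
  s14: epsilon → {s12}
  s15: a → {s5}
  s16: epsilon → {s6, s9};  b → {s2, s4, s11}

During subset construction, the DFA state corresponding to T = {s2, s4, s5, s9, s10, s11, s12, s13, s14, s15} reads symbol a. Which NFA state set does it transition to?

s9 on a → {s6}.
s15 on a → {s5}.
No a-transition from s2, s4, s5, s10, s11, s12, s13, s14.
Union after reading a: {s5, s6}.
Now take the epsilon-closure:
From s5 via epsilon: add s11, s13, s15.
From s11 via epsilon: add s10.
From s10 via epsilon: add s4.
No new states can be added; the closed set is {s4, s5, s6, s10, s11, s13, s15}.

{s4, s5, s6, s10, s11, s13, s15}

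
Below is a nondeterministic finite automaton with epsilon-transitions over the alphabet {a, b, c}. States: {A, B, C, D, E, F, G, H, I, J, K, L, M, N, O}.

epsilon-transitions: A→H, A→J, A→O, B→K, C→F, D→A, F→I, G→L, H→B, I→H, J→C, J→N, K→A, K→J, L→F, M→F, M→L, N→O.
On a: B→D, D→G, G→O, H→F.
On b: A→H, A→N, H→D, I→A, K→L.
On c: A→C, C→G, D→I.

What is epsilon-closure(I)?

{A, B, C, F, H, I, J, K, N, O}

Start with {I}.
From I via epsilon: add H.
From H via epsilon: add B.
From B via epsilon: add K.
From K via epsilon: add A, J.
From A via epsilon: add O.
From J via epsilon: add C, N.
From C via epsilon: add F.
No new states can be added; the closed set is {A, B, C, F, H, I, J, K, N, O}.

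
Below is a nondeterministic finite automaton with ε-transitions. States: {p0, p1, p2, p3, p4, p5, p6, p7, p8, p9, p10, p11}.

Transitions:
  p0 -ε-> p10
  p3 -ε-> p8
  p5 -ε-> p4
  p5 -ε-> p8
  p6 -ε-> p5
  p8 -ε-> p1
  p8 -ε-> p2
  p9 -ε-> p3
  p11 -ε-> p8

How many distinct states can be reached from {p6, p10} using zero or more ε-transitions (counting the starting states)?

7

Start with {p6, p10}.
From p6 via ε: add p5.
From p5 via ε: add p4, p8.
From p8 via ε: add p1, p2.
ε-closure = {p1, p2, p4, p5, p6, p8, p10}, which has 7 states.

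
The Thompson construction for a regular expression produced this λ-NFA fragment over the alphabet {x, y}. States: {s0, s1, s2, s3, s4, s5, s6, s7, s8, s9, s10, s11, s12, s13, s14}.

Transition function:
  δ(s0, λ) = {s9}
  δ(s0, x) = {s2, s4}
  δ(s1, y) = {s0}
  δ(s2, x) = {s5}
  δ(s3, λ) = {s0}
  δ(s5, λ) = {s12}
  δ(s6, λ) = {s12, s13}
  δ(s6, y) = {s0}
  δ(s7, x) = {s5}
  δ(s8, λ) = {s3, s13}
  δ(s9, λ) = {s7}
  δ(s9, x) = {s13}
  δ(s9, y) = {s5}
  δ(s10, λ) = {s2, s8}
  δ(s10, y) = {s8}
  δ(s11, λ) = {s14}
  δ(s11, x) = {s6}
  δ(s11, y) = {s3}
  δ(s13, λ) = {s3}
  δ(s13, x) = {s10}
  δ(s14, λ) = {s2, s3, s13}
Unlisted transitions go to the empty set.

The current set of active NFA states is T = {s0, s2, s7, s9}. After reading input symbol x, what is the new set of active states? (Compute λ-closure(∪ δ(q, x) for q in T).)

{s0, s2, s3, s4, s5, s7, s9, s12, s13}

s0 on x → {s2, s4}.
s2 on x → {s5}.
s7 on x → {s5}.
s9 on x → {s13}.
Union after reading x: {s2, s4, s5, s13}.
Now take the λ-closure:
From s5 via λ: add s12.
From s13 via λ: add s3.
From s3 via λ: add s0.
From s0 via λ: add s9.
From s9 via λ: add s7.
No new states can be added; the closed set is {s0, s2, s3, s4, s5, s7, s9, s12, s13}.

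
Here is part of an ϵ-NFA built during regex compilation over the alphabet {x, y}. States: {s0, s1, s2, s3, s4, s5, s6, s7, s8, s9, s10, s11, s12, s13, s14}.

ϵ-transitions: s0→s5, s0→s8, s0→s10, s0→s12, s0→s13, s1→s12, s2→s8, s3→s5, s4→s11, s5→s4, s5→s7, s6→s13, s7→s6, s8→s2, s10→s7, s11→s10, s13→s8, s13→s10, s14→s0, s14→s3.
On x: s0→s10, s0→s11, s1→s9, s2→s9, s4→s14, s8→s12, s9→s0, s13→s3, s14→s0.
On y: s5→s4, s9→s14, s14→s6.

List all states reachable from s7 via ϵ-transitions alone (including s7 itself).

{s2, s6, s7, s8, s10, s13}

Start with {s7}.
From s7 via ϵ: add s6.
From s6 via ϵ: add s13.
From s13 via ϵ: add s8, s10.
From s8 via ϵ: add s2.
No new states can be added; the closed set is {s2, s6, s7, s8, s10, s13}.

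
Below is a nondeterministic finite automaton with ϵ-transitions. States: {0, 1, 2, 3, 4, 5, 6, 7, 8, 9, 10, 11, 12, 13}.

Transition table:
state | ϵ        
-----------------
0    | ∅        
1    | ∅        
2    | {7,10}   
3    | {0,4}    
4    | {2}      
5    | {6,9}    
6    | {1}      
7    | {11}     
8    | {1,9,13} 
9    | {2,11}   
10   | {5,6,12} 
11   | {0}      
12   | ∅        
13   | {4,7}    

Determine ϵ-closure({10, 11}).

Start with {10, 11}.
From 10 via ϵ: add 5, 6, 12.
From 11 via ϵ: add 0.
From 5 via ϵ: add 9.
From 6 via ϵ: add 1.
From 9 via ϵ: add 2.
From 2 via ϵ: add 7.
No new states can be added; the closed set is {0, 1, 2, 5, 6, 7, 9, 10, 11, 12}.

{0, 1, 2, 5, 6, 7, 9, 10, 11, 12}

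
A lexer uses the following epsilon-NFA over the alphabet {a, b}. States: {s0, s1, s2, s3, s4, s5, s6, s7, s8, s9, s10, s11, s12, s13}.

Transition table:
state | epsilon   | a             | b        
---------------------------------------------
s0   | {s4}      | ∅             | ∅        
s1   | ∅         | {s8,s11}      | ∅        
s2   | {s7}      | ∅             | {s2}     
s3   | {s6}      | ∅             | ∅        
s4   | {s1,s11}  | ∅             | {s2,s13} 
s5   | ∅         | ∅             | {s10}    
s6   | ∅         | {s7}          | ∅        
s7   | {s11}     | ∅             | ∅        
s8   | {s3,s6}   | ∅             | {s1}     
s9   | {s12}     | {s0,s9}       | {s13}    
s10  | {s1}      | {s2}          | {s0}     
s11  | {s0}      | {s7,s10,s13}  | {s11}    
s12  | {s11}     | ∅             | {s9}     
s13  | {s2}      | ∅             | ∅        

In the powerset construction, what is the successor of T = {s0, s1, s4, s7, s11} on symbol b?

s4 on b → {s2, s13}.
s11 on b → {s11}.
No b-transition from s0, s1, s7.
Union after reading b: {s2, s11, s13}.
Now take the epsilon-closure:
From s2 via epsilon: add s7.
From s11 via epsilon: add s0.
From s0 via epsilon: add s4.
From s4 via epsilon: add s1.
No new states can be added; the closed set is {s0, s1, s2, s4, s7, s11, s13}.

{s0, s1, s2, s4, s7, s11, s13}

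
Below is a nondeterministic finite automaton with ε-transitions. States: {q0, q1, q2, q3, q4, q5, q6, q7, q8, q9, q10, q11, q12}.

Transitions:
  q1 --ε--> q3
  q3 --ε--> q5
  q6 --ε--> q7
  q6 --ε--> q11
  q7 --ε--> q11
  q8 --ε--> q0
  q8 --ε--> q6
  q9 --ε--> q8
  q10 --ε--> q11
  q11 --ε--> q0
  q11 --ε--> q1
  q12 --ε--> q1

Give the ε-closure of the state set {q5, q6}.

{q0, q1, q3, q5, q6, q7, q11}

Start with {q5, q6}.
From q6 via ε: add q7, q11.
From q11 via ε: add q0, q1.
From q1 via ε: add q3.
No new states can be added; the closed set is {q0, q1, q3, q5, q6, q7, q11}.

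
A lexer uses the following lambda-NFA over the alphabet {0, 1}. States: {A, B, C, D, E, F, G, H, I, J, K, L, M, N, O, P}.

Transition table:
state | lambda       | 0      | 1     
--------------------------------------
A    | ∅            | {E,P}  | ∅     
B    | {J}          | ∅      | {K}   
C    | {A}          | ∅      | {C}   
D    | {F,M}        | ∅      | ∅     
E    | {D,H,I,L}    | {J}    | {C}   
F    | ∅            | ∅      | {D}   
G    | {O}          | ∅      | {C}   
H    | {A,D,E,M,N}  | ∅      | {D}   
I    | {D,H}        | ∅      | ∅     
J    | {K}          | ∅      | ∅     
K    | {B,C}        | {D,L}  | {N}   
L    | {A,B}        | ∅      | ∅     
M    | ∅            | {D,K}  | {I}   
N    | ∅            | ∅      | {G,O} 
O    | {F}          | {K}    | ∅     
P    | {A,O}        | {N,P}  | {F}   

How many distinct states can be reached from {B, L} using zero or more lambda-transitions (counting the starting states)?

6

Start with {B, L}.
From B via lambda: add J.
From L via lambda: add A.
From J via lambda: add K.
From K via lambda: add C.
lambda-closure = {A, B, C, J, K, L}, which has 6 states.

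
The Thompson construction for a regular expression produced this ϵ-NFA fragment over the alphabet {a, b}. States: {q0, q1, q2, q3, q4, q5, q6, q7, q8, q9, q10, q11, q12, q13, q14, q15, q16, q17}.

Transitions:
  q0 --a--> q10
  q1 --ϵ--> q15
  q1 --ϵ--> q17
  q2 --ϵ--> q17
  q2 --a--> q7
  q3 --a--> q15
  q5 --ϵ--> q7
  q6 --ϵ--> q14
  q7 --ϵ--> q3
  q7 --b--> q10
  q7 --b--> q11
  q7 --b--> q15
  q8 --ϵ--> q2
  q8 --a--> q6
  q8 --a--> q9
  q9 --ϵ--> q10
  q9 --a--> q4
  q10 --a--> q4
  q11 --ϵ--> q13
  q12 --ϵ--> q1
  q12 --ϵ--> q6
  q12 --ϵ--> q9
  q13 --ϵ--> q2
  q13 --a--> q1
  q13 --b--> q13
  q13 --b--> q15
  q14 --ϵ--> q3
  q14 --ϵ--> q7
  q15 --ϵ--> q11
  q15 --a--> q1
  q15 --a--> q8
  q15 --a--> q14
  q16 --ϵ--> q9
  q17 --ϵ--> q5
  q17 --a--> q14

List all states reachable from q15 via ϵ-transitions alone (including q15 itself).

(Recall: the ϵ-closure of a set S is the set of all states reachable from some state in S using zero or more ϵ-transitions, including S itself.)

Start with {q15}.
From q15 via ϵ: add q11.
From q11 via ϵ: add q13.
From q13 via ϵ: add q2.
From q2 via ϵ: add q17.
From q17 via ϵ: add q5.
From q5 via ϵ: add q7.
From q7 via ϵ: add q3.
No new states can be added; the closed set is {q2, q3, q5, q7, q11, q13, q15, q17}.

{q2, q3, q5, q7, q11, q13, q15, q17}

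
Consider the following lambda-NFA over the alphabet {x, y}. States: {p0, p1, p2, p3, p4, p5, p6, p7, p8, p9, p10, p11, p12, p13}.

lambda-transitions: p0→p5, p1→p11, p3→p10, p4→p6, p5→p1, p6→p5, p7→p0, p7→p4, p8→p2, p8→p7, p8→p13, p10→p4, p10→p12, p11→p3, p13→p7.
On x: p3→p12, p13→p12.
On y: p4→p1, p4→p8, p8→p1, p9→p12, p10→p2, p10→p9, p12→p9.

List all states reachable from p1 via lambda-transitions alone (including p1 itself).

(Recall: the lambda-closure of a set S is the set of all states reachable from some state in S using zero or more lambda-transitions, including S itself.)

Start with {p1}.
From p1 via lambda: add p11.
From p11 via lambda: add p3.
From p3 via lambda: add p10.
From p10 via lambda: add p4, p12.
From p4 via lambda: add p6.
From p6 via lambda: add p5.
No new states can be added; the closed set is {p1, p3, p4, p5, p6, p10, p11, p12}.

{p1, p3, p4, p5, p6, p10, p11, p12}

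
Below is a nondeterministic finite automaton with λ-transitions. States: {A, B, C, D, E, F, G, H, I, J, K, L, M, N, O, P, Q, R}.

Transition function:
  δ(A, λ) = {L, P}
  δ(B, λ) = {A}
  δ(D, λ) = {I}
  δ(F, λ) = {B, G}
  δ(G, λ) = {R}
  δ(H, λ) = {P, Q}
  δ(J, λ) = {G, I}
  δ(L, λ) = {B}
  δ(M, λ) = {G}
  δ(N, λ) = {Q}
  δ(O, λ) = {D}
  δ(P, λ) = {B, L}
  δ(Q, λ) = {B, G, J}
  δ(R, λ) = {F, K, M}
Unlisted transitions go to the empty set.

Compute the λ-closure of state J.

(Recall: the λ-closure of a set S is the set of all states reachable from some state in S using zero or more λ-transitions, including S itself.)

Start with {J}.
From J via λ: add G, I.
From G via λ: add R.
From R via λ: add F, K, M.
From F via λ: add B.
From B via λ: add A.
From A via λ: add L, P.
No new states can be added; the closed set is {A, B, F, G, I, J, K, L, M, P, R}.

{A, B, F, G, I, J, K, L, M, P, R}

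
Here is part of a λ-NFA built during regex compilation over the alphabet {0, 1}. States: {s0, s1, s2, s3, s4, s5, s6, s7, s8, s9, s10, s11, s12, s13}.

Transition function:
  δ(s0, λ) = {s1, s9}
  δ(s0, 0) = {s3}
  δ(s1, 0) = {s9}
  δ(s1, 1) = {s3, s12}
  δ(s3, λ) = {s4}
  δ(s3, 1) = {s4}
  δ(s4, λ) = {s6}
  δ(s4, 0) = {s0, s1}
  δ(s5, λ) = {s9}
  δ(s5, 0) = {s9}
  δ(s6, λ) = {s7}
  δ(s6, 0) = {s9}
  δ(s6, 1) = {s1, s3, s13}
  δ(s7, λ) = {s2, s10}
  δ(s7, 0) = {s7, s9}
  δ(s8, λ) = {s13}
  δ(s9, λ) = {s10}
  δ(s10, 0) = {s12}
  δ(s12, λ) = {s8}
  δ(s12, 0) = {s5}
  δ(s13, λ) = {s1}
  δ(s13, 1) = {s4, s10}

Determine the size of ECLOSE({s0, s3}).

Start with {s0, s3}.
From s0 via λ: add s1, s9.
From s3 via λ: add s4.
From s4 via λ: add s6.
From s9 via λ: add s10.
From s6 via λ: add s7.
From s7 via λ: add s2.
λ-closure = {s0, s1, s2, s3, s4, s6, s7, s9, s10}, which has 9 states.

9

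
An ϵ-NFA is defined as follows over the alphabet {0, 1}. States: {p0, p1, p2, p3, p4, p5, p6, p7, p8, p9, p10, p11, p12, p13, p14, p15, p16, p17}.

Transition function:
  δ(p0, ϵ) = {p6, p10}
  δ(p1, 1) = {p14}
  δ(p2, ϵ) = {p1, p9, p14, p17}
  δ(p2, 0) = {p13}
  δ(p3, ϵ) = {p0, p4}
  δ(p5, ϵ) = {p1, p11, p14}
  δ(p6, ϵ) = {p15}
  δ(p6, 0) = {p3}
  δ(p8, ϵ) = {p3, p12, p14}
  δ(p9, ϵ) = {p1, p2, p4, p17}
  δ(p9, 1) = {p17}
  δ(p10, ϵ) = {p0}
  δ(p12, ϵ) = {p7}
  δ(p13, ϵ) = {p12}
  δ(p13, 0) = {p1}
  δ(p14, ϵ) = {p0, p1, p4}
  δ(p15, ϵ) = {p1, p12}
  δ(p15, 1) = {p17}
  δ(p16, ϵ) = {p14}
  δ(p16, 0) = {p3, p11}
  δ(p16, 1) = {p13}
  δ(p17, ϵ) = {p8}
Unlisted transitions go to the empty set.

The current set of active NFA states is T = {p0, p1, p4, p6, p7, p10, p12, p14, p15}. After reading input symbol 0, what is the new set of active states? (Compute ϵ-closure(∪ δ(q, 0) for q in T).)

{p0, p1, p3, p4, p6, p7, p10, p12, p15}

p6 on 0 → {p3}.
No 0-transition from p0, p1, p4, p7, p10, p12, p14, p15.
Union after reading 0: {p3}.
Now take the ϵ-closure:
From p3 via ϵ: add p0, p4.
From p0 via ϵ: add p6, p10.
From p6 via ϵ: add p15.
From p15 via ϵ: add p1, p12.
From p12 via ϵ: add p7.
No new states can be added; the closed set is {p0, p1, p3, p4, p6, p7, p10, p12, p15}.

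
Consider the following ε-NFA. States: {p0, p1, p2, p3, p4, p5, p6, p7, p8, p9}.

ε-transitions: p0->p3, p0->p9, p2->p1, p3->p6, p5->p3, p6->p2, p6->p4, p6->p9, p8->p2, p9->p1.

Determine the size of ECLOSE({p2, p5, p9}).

7

Start with {p2, p5, p9}.
From p2 via ε: add p1.
From p5 via ε: add p3.
From p3 via ε: add p6.
From p6 via ε: add p4.
ε-closure = {p1, p2, p3, p4, p5, p6, p9}, which has 7 states.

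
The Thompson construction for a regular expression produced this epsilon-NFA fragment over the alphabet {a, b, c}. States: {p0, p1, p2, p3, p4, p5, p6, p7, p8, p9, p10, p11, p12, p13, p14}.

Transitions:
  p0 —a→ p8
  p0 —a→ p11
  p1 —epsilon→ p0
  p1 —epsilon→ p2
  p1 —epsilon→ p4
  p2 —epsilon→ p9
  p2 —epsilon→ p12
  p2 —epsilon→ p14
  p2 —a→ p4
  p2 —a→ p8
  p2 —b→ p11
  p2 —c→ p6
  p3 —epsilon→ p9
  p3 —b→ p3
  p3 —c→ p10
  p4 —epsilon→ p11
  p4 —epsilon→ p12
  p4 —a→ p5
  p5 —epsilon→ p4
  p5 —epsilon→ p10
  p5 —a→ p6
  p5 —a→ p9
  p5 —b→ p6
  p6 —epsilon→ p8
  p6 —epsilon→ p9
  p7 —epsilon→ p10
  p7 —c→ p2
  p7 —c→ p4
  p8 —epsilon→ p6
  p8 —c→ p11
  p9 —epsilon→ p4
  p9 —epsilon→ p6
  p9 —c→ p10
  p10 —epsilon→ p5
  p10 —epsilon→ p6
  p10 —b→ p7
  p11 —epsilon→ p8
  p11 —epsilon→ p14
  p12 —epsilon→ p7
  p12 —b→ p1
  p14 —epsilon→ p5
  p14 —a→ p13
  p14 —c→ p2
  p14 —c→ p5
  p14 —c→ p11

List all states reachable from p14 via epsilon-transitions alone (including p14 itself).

Start with {p14}.
From p14 via epsilon: add p5.
From p5 via epsilon: add p4, p10.
From p4 via epsilon: add p11, p12.
From p10 via epsilon: add p6.
From p6 via epsilon: add p8, p9.
From p12 via epsilon: add p7.
No new states can be added; the closed set is {p4, p5, p6, p7, p8, p9, p10, p11, p12, p14}.

{p4, p5, p6, p7, p8, p9, p10, p11, p12, p14}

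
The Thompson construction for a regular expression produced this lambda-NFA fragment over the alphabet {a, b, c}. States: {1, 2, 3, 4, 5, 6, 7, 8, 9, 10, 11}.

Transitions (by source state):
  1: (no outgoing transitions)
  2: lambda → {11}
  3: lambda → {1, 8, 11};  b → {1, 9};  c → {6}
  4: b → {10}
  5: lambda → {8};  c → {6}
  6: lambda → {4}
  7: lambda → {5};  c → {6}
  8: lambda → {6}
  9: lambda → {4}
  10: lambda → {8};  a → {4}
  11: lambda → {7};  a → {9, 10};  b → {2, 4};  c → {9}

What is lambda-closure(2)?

{2, 4, 5, 6, 7, 8, 11}

Start with {2}.
From 2 via lambda: add 11.
From 11 via lambda: add 7.
From 7 via lambda: add 5.
From 5 via lambda: add 8.
From 8 via lambda: add 6.
From 6 via lambda: add 4.
No new states can be added; the closed set is {2, 4, 5, 6, 7, 8, 11}.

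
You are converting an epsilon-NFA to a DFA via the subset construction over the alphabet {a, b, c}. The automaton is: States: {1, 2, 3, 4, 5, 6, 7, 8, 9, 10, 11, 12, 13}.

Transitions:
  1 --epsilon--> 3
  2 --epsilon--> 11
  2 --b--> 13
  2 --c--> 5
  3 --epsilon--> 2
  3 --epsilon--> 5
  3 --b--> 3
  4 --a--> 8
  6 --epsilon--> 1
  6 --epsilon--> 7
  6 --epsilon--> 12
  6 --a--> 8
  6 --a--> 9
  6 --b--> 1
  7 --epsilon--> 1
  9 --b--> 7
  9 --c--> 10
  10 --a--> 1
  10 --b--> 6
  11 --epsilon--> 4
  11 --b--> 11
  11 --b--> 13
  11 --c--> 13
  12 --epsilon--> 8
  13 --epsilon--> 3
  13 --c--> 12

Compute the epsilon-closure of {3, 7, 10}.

{1, 2, 3, 4, 5, 7, 10, 11}

Start with {3, 7, 10}.
From 3 via epsilon: add 2, 5.
From 7 via epsilon: add 1.
From 2 via epsilon: add 11.
From 11 via epsilon: add 4.
No new states can be added; the closed set is {1, 2, 3, 4, 5, 7, 10, 11}.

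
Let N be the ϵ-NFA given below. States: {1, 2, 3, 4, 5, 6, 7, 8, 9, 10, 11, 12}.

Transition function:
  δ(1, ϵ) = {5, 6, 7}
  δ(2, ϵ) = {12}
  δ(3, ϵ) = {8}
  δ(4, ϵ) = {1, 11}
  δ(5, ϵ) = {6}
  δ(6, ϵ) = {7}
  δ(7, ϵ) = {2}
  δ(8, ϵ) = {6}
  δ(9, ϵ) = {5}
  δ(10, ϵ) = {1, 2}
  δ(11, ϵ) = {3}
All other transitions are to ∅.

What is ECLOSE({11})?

{2, 3, 6, 7, 8, 11, 12}

Start with {11}.
From 11 via ϵ: add 3.
From 3 via ϵ: add 8.
From 8 via ϵ: add 6.
From 6 via ϵ: add 7.
From 7 via ϵ: add 2.
From 2 via ϵ: add 12.
No new states can be added; the closed set is {2, 3, 6, 7, 8, 11, 12}.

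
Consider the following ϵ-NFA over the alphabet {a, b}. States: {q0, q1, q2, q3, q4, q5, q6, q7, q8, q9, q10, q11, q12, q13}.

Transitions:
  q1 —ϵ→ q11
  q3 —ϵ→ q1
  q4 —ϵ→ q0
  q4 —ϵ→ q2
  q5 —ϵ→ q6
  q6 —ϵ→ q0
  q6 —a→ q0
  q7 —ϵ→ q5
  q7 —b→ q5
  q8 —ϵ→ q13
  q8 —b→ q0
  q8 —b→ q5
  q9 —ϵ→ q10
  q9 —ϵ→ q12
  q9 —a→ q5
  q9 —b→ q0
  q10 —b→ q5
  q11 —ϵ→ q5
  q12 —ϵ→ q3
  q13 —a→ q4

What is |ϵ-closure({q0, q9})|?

9

Start with {q0, q9}.
From q9 via ϵ: add q10, q12.
From q12 via ϵ: add q3.
From q3 via ϵ: add q1.
From q1 via ϵ: add q11.
From q11 via ϵ: add q5.
From q5 via ϵ: add q6.
ϵ-closure = {q0, q1, q3, q5, q6, q9, q10, q11, q12}, which has 9 states.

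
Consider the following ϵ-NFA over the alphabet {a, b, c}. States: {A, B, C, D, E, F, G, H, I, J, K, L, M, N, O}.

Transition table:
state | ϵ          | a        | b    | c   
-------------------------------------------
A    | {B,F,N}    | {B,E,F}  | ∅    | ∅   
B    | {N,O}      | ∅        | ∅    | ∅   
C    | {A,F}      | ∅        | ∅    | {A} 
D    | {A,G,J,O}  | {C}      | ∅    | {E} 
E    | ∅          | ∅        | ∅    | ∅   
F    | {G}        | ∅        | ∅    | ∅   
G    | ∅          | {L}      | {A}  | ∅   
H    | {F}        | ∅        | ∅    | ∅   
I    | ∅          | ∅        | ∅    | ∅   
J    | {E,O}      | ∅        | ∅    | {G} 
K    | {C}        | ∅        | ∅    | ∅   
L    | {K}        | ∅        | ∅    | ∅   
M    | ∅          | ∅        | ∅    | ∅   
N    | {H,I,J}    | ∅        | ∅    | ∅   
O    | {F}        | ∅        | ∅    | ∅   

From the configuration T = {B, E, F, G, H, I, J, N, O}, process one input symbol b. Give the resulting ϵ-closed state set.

{A, B, E, F, G, H, I, J, N, O}

G on b → {A}.
No b-transition from B, E, F, H, I, J, N, O.
Union after reading b: {A}.
Now take the ϵ-closure:
From A via ϵ: add B, F, N.
From B via ϵ: add O.
From F via ϵ: add G.
From N via ϵ: add H, I, J.
From J via ϵ: add E.
No new states can be added; the closed set is {A, B, E, F, G, H, I, J, N, O}.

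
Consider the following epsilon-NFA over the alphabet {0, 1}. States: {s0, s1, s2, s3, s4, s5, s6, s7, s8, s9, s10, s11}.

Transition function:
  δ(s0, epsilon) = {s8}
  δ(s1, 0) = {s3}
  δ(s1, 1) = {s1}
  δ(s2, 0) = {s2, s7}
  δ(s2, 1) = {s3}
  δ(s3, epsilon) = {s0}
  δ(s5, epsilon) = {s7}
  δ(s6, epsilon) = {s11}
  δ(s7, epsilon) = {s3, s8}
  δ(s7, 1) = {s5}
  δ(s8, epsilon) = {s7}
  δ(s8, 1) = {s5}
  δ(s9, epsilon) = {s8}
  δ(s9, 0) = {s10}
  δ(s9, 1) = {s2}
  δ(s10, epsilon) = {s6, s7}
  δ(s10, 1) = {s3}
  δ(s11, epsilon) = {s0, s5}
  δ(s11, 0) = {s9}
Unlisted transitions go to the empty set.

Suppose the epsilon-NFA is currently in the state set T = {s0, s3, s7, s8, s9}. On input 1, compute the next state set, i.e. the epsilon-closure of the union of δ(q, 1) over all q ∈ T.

s7 on 1 → {s5}.
s8 on 1 → {s5}.
s9 on 1 → {s2}.
No 1-transition from s0, s3.
Union after reading 1: {s2, s5}.
Now take the epsilon-closure:
From s5 via epsilon: add s7.
From s7 via epsilon: add s3, s8.
From s3 via epsilon: add s0.
No new states can be added; the closed set is {s0, s2, s3, s5, s7, s8}.

{s0, s2, s3, s5, s7, s8}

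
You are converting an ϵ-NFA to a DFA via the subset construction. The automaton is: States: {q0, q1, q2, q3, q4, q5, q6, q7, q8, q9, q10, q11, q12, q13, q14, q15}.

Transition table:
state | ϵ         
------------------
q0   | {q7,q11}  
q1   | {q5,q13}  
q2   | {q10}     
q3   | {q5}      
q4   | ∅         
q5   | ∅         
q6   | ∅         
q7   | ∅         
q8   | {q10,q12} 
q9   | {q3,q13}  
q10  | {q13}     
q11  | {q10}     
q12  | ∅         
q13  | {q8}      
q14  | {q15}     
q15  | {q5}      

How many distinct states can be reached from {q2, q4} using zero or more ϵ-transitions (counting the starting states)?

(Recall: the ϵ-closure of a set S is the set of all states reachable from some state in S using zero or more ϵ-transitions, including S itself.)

Start with {q2, q4}.
From q2 via ϵ: add q10.
From q10 via ϵ: add q13.
From q13 via ϵ: add q8.
From q8 via ϵ: add q12.
ϵ-closure = {q2, q4, q8, q10, q12, q13}, which has 6 states.

6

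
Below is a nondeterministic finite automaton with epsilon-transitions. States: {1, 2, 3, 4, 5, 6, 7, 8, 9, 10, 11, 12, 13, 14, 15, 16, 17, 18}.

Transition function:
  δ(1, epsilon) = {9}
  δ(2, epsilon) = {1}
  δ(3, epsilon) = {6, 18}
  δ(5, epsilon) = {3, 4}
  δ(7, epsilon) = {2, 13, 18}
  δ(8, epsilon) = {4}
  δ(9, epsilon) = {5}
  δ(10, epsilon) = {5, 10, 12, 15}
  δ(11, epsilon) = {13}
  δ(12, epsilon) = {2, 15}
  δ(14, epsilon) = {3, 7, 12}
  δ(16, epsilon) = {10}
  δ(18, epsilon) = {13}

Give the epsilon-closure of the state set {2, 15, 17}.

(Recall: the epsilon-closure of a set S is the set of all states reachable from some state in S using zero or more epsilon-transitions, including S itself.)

{1, 2, 3, 4, 5, 6, 9, 13, 15, 17, 18}

Start with {2, 15, 17}.
From 2 via epsilon: add 1.
From 1 via epsilon: add 9.
From 9 via epsilon: add 5.
From 5 via epsilon: add 3, 4.
From 3 via epsilon: add 6, 18.
From 18 via epsilon: add 13.
No new states can be added; the closed set is {1, 2, 3, 4, 5, 6, 9, 13, 15, 17, 18}.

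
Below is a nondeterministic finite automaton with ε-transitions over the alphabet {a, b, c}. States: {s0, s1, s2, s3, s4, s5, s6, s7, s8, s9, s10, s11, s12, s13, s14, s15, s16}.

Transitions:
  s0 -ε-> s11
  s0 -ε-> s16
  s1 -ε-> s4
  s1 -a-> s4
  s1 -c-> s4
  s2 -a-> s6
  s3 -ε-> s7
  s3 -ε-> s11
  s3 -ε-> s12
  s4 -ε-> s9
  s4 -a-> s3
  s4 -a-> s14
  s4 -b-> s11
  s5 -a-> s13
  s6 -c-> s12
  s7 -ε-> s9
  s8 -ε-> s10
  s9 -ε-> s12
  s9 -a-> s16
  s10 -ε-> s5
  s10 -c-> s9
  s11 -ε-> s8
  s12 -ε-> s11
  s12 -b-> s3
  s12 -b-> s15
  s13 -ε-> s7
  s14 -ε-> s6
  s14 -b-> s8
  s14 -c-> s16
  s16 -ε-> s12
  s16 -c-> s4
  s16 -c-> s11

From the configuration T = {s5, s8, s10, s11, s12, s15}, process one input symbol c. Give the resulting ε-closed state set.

s10 on c → {s9}.
No c-transition from s5, s8, s11, s12, s15.
Union after reading c: {s9}.
Now take the ε-closure:
From s9 via ε: add s12.
From s12 via ε: add s11.
From s11 via ε: add s8.
From s8 via ε: add s10.
From s10 via ε: add s5.
No new states can be added; the closed set is {s5, s8, s9, s10, s11, s12}.

{s5, s8, s9, s10, s11, s12}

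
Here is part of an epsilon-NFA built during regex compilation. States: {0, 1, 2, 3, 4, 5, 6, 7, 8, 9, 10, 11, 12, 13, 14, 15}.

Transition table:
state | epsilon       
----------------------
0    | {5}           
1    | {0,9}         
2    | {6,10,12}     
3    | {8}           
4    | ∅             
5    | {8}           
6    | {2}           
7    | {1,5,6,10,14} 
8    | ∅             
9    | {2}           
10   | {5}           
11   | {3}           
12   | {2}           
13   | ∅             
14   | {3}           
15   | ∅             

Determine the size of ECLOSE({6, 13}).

7

Start with {6, 13}.
From 6 via epsilon: add 2.
From 2 via epsilon: add 10, 12.
From 10 via epsilon: add 5.
From 5 via epsilon: add 8.
epsilon-closure = {2, 5, 6, 8, 10, 12, 13}, which has 7 states.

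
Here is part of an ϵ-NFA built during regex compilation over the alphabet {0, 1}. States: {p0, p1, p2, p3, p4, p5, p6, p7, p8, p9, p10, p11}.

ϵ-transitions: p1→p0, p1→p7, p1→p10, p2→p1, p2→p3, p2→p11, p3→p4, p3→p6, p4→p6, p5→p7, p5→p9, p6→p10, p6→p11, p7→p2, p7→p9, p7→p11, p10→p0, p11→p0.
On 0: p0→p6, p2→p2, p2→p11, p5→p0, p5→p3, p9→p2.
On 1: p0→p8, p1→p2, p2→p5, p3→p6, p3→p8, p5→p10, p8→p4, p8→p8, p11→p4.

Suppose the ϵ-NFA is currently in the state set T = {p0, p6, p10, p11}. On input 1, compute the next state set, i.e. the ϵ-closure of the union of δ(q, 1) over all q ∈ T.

p0 on 1 → {p8}.
p11 on 1 → {p4}.
No 1-transition from p6, p10.
Union after reading 1: {p4, p8}.
Now take the ϵ-closure:
From p4 via ϵ: add p6.
From p6 via ϵ: add p10, p11.
From p10 via ϵ: add p0.
No new states can be added; the closed set is {p0, p4, p6, p8, p10, p11}.

{p0, p4, p6, p8, p10, p11}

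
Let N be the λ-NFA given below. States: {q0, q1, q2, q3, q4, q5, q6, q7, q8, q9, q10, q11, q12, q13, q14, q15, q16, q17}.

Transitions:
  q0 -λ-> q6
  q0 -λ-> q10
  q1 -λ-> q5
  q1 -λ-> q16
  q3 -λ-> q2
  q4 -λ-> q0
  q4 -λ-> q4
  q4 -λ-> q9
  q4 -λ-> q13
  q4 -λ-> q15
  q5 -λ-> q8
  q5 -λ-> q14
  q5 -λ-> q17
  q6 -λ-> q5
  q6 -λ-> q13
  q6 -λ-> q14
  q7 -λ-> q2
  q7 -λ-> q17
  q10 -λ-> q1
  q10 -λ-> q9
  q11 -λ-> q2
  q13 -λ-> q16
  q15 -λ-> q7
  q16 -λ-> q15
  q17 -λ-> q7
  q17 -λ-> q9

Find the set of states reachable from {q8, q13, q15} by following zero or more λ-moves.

Start with {q8, q13, q15}.
From q13 via λ: add q16.
From q15 via λ: add q7.
From q7 via λ: add q2, q17.
From q17 via λ: add q9.
No new states can be added; the closed set is {q2, q7, q8, q9, q13, q15, q16, q17}.

{q2, q7, q8, q9, q13, q15, q16, q17}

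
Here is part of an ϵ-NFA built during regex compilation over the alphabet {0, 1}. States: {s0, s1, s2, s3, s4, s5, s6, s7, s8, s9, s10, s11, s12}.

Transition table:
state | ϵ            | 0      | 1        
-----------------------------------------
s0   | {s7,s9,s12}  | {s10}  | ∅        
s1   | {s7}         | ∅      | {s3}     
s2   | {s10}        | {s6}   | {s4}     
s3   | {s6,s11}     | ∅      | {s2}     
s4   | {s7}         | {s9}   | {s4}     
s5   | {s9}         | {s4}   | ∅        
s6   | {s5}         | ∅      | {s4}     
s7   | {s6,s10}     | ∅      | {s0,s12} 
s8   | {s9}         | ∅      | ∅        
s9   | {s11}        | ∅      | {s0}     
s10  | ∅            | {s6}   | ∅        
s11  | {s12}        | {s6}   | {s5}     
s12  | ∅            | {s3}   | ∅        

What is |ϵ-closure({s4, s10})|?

8

Start with {s4, s10}.
From s4 via ϵ: add s7.
From s7 via ϵ: add s6.
From s6 via ϵ: add s5.
From s5 via ϵ: add s9.
From s9 via ϵ: add s11.
From s11 via ϵ: add s12.
ϵ-closure = {s4, s5, s6, s7, s9, s10, s11, s12}, which has 8 states.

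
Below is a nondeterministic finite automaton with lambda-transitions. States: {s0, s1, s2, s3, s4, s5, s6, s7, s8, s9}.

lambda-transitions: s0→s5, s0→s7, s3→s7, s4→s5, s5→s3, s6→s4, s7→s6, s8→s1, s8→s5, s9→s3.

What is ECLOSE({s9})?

{s3, s4, s5, s6, s7, s9}

Start with {s9}.
From s9 via lambda: add s3.
From s3 via lambda: add s7.
From s7 via lambda: add s6.
From s6 via lambda: add s4.
From s4 via lambda: add s5.
No new states can be added; the closed set is {s3, s4, s5, s6, s7, s9}.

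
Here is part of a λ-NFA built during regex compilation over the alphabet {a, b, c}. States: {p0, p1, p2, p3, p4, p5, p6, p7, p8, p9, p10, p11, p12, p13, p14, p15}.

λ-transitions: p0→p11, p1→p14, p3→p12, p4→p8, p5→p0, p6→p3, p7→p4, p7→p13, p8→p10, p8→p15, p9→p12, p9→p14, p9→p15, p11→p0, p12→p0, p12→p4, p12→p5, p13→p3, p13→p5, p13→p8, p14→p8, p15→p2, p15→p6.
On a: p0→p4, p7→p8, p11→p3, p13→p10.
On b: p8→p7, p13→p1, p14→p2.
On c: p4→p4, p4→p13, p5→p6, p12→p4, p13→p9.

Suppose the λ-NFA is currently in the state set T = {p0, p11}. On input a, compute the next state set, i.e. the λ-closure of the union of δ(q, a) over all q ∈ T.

{p0, p2, p3, p4, p5, p6, p8, p10, p11, p12, p15}

p0 on a → {p4}.
p11 on a → {p3}.
Union after reading a: {p3, p4}.
Now take the λ-closure:
From p3 via λ: add p12.
From p4 via λ: add p8.
From p8 via λ: add p10, p15.
From p12 via λ: add p0, p5.
From p0 via λ: add p11.
From p15 via λ: add p2, p6.
No new states can be added; the closed set is {p0, p2, p3, p4, p5, p6, p8, p10, p11, p12, p15}.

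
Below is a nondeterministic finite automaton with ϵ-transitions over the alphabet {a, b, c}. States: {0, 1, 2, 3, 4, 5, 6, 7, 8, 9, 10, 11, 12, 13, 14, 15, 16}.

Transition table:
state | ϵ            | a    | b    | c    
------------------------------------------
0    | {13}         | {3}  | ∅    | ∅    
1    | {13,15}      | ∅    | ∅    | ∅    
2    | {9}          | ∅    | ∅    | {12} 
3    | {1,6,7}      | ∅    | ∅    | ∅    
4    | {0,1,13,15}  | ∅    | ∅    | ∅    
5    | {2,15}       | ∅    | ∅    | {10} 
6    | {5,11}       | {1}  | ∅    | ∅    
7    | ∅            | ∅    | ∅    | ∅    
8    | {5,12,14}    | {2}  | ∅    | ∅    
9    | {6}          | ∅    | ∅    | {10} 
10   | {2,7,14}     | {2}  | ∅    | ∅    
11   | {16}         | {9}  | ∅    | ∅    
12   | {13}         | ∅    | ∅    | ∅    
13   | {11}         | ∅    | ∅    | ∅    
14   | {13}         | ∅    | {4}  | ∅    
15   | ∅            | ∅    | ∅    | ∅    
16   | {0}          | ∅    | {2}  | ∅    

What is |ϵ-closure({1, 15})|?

Start with {1, 15}.
From 1 via ϵ: add 13.
From 13 via ϵ: add 11.
From 11 via ϵ: add 16.
From 16 via ϵ: add 0.
ϵ-closure = {0, 1, 11, 13, 15, 16}, which has 6 states.

6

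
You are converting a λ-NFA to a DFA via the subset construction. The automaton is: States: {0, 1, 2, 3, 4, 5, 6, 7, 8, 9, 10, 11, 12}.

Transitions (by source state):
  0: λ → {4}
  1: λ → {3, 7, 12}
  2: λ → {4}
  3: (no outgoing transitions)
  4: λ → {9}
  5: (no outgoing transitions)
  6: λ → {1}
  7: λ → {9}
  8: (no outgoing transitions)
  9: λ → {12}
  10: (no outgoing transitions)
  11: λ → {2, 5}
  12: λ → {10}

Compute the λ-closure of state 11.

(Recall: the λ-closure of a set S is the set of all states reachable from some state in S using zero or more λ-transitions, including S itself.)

{2, 4, 5, 9, 10, 11, 12}

Start with {11}.
From 11 via λ: add 2, 5.
From 2 via λ: add 4.
From 4 via λ: add 9.
From 9 via λ: add 12.
From 12 via λ: add 10.
No new states can be added; the closed set is {2, 4, 5, 9, 10, 11, 12}.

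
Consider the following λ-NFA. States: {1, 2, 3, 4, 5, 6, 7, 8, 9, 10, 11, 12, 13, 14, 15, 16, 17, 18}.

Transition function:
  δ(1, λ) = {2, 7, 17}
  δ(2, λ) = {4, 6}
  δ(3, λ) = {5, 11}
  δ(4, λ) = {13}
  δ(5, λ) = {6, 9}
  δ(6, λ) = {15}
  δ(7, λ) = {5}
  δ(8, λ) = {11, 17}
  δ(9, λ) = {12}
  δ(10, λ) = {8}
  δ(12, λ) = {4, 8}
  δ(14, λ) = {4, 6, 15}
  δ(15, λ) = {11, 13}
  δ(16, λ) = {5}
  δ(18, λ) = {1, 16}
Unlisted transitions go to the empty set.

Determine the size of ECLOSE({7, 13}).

11

Start with {7, 13}.
From 7 via λ: add 5.
From 5 via λ: add 6, 9.
From 6 via λ: add 15.
From 9 via λ: add 12.
From 12 via λ: add 4, 8.
From 15 via λ: add 11.
From 8 via λ: add 17.
λ-closure = {4, 5, 6, 7, 8, 9, 11, 12, 13, 15, 17}, which has 11 states.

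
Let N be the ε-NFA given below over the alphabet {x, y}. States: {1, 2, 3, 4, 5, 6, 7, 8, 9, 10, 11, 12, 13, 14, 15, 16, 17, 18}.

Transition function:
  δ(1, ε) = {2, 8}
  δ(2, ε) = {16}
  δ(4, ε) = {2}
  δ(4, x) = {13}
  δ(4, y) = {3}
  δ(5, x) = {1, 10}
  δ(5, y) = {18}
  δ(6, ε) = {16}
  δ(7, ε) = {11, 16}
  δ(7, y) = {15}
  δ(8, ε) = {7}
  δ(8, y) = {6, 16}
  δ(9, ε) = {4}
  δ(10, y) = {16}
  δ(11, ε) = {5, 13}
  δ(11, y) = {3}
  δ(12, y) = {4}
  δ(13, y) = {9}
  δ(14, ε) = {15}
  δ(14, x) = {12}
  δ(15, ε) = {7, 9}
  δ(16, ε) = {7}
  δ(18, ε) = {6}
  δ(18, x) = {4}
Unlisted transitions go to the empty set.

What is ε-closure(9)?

Start with {9}.
From 9 via ε: add 4.
From 4 via ε: add 2.
From 2 via ε: add 16.
From 16 via ε: add 7.
From 7 via ε: add 11.
From 11 via ε: add 5, 13.
No new states can be added; the closed set is {2, 4, 5, 7, 9, 11, 13, 16}.

{2, 4, 5, 7, 9, 11, 13, 16}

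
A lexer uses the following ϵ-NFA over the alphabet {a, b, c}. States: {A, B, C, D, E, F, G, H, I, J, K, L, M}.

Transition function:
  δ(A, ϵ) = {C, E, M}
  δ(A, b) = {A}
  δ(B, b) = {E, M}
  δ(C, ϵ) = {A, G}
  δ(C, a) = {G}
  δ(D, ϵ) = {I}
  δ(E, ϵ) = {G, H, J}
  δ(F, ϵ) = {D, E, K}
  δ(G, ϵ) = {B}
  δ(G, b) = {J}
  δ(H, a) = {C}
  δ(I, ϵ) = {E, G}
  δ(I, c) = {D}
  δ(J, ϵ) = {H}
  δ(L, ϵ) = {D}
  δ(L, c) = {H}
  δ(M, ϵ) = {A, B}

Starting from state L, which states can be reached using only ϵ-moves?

{B, D, E, G, H, I, J, L}

Start with {L}.
From L via ϵ: add D.
From D via ϵ: add I.
From I via ϵ: add E, G.
From E via ϵ: add H, J.
From G via ϵ: add B.
No new states can be added; the closed set is {B, D, E, G, H, I, J, L}.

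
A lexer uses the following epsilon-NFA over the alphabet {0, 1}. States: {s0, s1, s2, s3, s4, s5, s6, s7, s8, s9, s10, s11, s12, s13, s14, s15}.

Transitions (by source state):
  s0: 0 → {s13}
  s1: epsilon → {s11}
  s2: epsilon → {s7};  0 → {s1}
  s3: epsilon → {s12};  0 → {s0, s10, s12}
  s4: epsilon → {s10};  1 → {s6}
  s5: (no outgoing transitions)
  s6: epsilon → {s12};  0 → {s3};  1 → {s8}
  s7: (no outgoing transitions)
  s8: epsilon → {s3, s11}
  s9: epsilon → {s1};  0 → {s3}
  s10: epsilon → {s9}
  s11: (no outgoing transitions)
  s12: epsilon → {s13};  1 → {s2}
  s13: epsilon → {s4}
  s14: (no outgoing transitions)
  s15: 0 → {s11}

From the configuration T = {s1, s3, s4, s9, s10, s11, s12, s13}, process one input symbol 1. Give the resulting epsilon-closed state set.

s4 on 1 → {s6}.
s12 on 1 → {s2}.
No 1-transition from s1, s3, s9, s10, s11, s13.
Union after reading 1: {s2, s6}.
Now take the epsilon-closure:
From s2 via epsilon: add s7.
From s6 via epsilon: add s12.
From s12 via epsilon: add s13.
From s13 via epsilon: add s4.
From s4 via epsilon: add s10.
From s10 via epsilon: add s9.
From s9 via epsilon: add s1.
From s1 via epsilon: add s11.
No new states can be added; the closed set is {s1, s2, s4, s6, s7, s9, s10, s11, s12, s13}.

{s1, s2, s4, s6, s7, s9, s10, s11, s12, s13}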